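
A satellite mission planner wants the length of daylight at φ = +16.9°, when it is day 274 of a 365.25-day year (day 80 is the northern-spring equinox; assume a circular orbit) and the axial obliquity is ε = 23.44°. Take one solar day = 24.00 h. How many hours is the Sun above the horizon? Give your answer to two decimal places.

11.82 h

Solar longitude: λ_s = 360° × (274 − 80)/365.25 = 191.211°.
sin δ = sin 23.44° × sin 191.211° = -0.07734, so δ = -4.436°.
cos H₀ = −tan φ · tan δ = −tan(+16.9°) × tan(-4.436°) = 0.0236, so H₀ = 1.5472 rad = 88.65°.
Daylight = 2H₀/(2π) × 24.00 h = (1.5472/π) × 24.00 = 11.82 h.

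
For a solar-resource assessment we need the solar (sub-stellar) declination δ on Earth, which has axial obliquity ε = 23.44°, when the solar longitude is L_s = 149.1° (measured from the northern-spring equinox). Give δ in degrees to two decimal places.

δ = +11.79°

sin δ = sin ε · sin L_s = sin 23.44° × sin 149.1° = 0.204281.
δ = arcsin(0.204281) = +11.79°.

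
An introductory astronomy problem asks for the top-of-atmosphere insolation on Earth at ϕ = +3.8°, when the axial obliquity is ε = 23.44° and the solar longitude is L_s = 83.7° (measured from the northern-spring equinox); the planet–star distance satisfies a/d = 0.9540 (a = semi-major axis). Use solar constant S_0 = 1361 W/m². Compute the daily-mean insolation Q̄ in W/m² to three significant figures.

Solar declination: sin δ = sin ε · sin L_s = sin 23.44° × sin 83.7° = 0.39539, so δ = +23.290°.
cos h₀ = −tan(+3.8°) tan(+23.290°) = -0.0286, h₀ = 1.5994 rad.
Bracket: h₀ sin ϕ sin δ + cos ϕ cos δ sin h₀ = 1.5994×0.06627×0.39539 + 0.99780×0.91851×0.99959 = 0.041908 + 0.916114 = 0.958022.
Inverse-square distance factor (a/d)² = 0.9540² = 0.910116.
Q̄ = (S_0/π) × 0.910116 × [bracket] = (1361/π) × 0.910116 × 0.958022 = 377.7 W/m².

Q̄ ≈ 378 W/m²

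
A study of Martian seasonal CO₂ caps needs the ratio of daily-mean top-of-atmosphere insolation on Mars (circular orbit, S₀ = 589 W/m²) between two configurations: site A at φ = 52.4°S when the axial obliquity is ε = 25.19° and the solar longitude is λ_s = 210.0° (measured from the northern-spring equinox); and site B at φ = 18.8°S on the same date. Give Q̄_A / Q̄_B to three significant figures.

Q̄_A / Q̄_B ≈ 0.855

— Configuration A (φ=-52.4°):
Solar declination: sin δ = sin ε · sin λ_s = sin 25.19° × sin 210.0° = -0.21281, so δ = -12.287°.
cos H₀ = −tan(-52.4°) tan(-12.287°) = -0.2828, H₀ = 1.8575 rad.
Bracket: H₀ sin φ sin δ + cos φ cos δ sin H₀ = 1.8575×-0.79229×-0.21281 + 0.61015×0.97709×0.95917 = 0.313188 + 0.571830 = 0.885018.
Q̄ = (S₀/π) × [bracket] = (589/π) × 0.885018 = 165.93 W/m².
— Configuration B (φ=-18.8°):
cos H₀ = −tan(-18.8°) tan(-12.287°) = -0.0741, H₀ = 1.6450 rad.
Bracket: H₀ sin φ sin δ + cos φ cos δ sin H₀ = 1.6450×-0.32227×-0.21281 + 0.94665×0.97709×0.99725 = 0.112818 + 0.922419 = 1.035237.
Q̄ = (S₀/π) × [bracket] = (589/π) × 1.035237 = 194.09 W/m².
Ratio Q̄_A / Q̄_B = 165.93 / 194.09 = 0.8549.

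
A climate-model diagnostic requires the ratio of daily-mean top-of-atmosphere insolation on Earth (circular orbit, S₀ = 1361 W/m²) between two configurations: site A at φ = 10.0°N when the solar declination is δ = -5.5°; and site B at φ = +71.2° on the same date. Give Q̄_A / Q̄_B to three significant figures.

— Configuration A (φ=+10.0°):
cos H₀ = −tan(+10.0°) tan(-5.500°) = 0.0170, H₀ = 1.5538 rad.
Bracket: H₀ sin φ sin δ + cos φ cos δ sin H₀ = 1.5538×0.17365×-0.09585 + 0.98481×0.99540×0.99986 = -0.025862 + 0.980143 = 0.954281.
Q̄ = (S₀/π) × [bracket] = (1361/π) × 0.954281 = 413.41 W/m².
— Configuration B (φ=+71.2°):
cos H₀ = −tan(+71.2°) tan(-5.500°) = 0.2828, H₀ = 1.2840 rad.
Bracket: H₀ sin φ sin δ + cos φ cos δ sin H₀ = 1.2840×0.94665×-0.09585 + 0.32227×0.99540×0.95916 = -0.116506 + 0.307687 = 0.191181.
Q̄ = (S₀/π) × [bracket] = (1361/π) × 0.191181 = 82.823 W/m².
Ratio Q̄_A / Q̄_B = 413.41 / 82.823 = 4.991.

Q̄_A / Q̄_B ≈ 4.99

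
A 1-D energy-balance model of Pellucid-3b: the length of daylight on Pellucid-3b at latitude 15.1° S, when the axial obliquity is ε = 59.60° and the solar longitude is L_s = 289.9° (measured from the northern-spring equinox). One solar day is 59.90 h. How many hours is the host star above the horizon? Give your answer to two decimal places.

37.26 h

Solar declination: sin δ = sin ε · sin L_s = sin 59.60° × sin 289.9° = -0.81101, so δ = -54.195°.
cos h₀ = −tan ϕ · tan δ = −tan(-15.1°) × tan(-54.195°) = -0.3740, so h₀ = 1.9542 rad = 111.97°.
Daylight = 2h₀/(2π) × 59.90 h = (1.9542/π) × 59.90 = 37.26 h.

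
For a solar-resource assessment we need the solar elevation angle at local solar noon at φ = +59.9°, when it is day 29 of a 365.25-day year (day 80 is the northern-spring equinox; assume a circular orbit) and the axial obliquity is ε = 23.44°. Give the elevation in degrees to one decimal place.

12.3°

Solar longitude: λ_s = 360° × (29 − 80)/365.25 = -50.267°, i.e. -50.267° + 360° = 309.733°.
sin δ = sin 23.44° × sin 309.733° = -0.30591, so δ = -17.813°.
At local noon the hour angle is zero, so the zenith angle equals |φ − δ| = |+59.9° − (-17.813°)| = 77.713°.
Elevation = 90° − 77.713° = 12.3°.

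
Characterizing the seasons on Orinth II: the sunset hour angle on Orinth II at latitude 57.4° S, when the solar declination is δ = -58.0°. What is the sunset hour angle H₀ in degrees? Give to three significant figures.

Sunrise equation: cos H₀ = −tan φ · tan δ = -2.5024 ≤ −1, so the host star never sets (polar day) and H₀ = π.

H₀ = 180°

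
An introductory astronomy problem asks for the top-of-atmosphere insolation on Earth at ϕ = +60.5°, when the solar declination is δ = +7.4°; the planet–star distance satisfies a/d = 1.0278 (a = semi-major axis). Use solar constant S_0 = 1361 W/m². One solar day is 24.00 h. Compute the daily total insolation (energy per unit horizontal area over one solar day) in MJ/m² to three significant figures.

26.8 MJ/m²

cos h₀ = −tan(+60.5°) tan(+7.400°) = -0.2296, h₀ = 1.8024 rad.
Bracket: h₀ sin ϕ sin δ + cos ϕ cos δ sin h₀ = 1.8024×0.87036×0.12880 + 0.49242×0.99167×0.97330 = 0.202053 + 0.475280 = 0.677333.
Inverse-square distance factor (a/d)² = 1.0278² = 1.056373.
Q̄ = (S_0/π) × 1.056373 × [bracket] = (1361/π) × 1.056373 × 0.677333 = 309.98 W/m².
Daily total = Q̄ × 24.00 h × 3600 s/h = 309.98 × 24.00 × 3600 / 10⁶ = 26.78 MJ/m².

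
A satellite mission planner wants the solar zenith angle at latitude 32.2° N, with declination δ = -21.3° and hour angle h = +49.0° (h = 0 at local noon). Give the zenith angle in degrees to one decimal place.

θ_z = 71.1°

cos θ_z = sin φ sin δ + cos φ cos δ cos h = -0.193568 + 0.517231 = 0.323663.
θ_z = arccos(0.323663) = 71.1°.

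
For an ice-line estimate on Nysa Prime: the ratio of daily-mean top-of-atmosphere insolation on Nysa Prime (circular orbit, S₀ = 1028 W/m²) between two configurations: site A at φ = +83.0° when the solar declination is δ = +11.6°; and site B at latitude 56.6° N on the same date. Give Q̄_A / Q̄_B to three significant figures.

Q̄_A / Q̄_B ≈ 0.756

— Configuration A (φ=+83.0°):
cos H₀ = −tan(+83.0°) tan(+11.600°) = -1.6718 ≤ −1 ⇒ polar day, H₀ = π.
Bracket: H₀ sin φ sin δ + cos φ cos δ sin H₀ = 3.1416×0.99255×0.20108 + 0.12187×0.97958×0.00000 = 0.627007 + 0.000000 = 0.627007.
Q̄ = (S₀/π) × [bracket] = (1028/π) × 0.627007 = 205.17 W/m².
— Configuration B (φ=+56.6°):
cos H₀ = −tan(+56.6°) tan(+11.600°) = -0.3113, H₀ = 1.8874 rad.
Bracket: H₀ sin φ sin δ + cos φ cos δ sin H₀ = 1.8874×0.83485×0.20108 + 0.55048×0.97958×0.95031 = 0.316841 + 0.512444 = 0.829285.
Q̄ = (S₀/π) × [bracket] = (1028/π) × 0.829285 = 271.36 W/m².
Ratio Q̄_A / Q̄_B = 205.17 / 271.36 = 0.7561.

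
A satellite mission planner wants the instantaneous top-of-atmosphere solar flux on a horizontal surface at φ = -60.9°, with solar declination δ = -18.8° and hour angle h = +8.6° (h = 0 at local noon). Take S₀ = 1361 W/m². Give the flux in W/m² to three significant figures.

cos θ_z = sin φ sin δ + cos φ cos δ cos h = 0.281587 + 0.455213 = 0.736800.
Flux = S₀ · cos θ_z = 1361 × 0.736800 = 1003 W/m².

1.00e+03 W/m²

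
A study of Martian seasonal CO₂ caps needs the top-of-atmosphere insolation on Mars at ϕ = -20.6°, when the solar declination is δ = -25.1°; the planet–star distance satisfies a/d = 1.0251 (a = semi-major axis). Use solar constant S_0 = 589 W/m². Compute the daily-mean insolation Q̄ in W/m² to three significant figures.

Q̄ ≈ 216 W/m²

cos h₀ = −tan(-20.6°) tan(-25.100°) = -0.1761, h₀ = 1.7478 rad.
Bracket: h₀ sin ϕ sin δ + cos ϕ cos δ sin h₀ = 1.7478×-0.35184×-0.42420 + 0.93606×0.90557×0.98438 = 0.260860 + 0.834427 = 1.095287.
Inverse-square distance factor (a/d)² = 1.0251² = 1.050830.
Q̄ = (S_0/π) × 1.050830 × [bracket] = (589/π) × 1.050830 × 1.095287 = 215.8 W/m².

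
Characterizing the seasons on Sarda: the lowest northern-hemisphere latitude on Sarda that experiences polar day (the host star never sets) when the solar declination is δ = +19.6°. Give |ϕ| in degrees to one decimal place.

Polar day requires cos h₀ = −tan ϕ tan δ ≤ −1, i.e. tan ϕ tan δ ≥ 1.
The boundary is |tan ϕ| · |tan δ| = 1, so |ϕ| = 90° − |δ| = 90° − 19.6° = 70.4° in the northern hemisphere.

|ϕ| = 70.4°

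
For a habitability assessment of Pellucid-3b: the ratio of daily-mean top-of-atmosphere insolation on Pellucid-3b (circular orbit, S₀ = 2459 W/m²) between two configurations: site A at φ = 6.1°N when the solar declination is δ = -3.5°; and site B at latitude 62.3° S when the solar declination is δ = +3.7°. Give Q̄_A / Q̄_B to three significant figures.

Q̄_A / Q̄_B ≈ 2.60

— Configuration A (φ=+6.1°):
cos H₀ = −tan(+6.1°) tan(-3.500°) = 0.0065, H₀ = 1.5643 rad.
Bracket: H₀ sin φ sin δ + cos φ cos δ sin H₀ = 1.5643×0.10626×-0.06105 + 0.99434×0.99813×0.99998 = -0.010148 + 0.992461 = 0.982313.
Q̄ = (S₀/π) × [bracket] = (2459/π) × 0.982313 = 768.88 W/m².
— Configuration B (φ=-62.3°):
cos H₀ = −tan(-62.3°) tan(+3.700°) = 0.1232, H₀ = 1.4473 rad.
Bracket: H₀ sin φ sin δ + cos φ cos δ sin H₀ = 1.4473×-0.88539×0.06453 + 0.46484×0.99792×0.99239 = -0.082690 + 0.460343 = 0.377653.
Q̄ = (S₀/π) × [bracket] = (2459/π) × 0.377653 = 295.60 W/m².
Ratio Q̄_A / Q̄_B = 768.88 / 295.60 = 2.601.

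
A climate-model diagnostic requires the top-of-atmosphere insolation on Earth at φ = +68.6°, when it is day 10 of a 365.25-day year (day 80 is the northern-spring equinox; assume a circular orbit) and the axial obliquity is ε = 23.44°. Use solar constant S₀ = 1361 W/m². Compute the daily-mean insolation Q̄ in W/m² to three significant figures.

Q̄ ≈ 0.00 W/m²

Solar longitude: λ_s = 360° × (10 − 80)/365.25 = -68.994°, i.e. -68.994° + 360° = 291.006°.
sin δ = sin 23.44° × sin 291.006° = -0.37135, so δ = -21.799°.
cos H₀ = −tan(+68.6°) tan(-21.799°) = 1.0206 ≥ 1 ⇒ polar night, H₀ = 0 and Q̄ = 0.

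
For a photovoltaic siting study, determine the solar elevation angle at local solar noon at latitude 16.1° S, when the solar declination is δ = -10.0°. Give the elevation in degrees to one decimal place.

83.9°

At local noon the hour angle is zero, so the zenith angle equals |φ − δ| = |-16.1° − (-10.000°)| = 6.100°.
Elevation = 90° − 6.100° = 83.9°.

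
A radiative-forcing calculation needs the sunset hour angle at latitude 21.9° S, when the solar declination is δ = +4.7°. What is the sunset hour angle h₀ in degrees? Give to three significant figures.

h₀ = 88.1°

cos h₀ = −tan ϕ · tan δ = −tan(-21.9°) × tan(+4.700°) = 0.0331, so h₀ = 1.5377 rad = 88.11°.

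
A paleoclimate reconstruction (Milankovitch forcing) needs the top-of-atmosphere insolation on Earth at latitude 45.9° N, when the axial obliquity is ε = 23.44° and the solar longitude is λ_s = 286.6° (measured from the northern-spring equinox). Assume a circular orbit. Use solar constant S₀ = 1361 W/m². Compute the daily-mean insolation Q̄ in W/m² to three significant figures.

Solar declination: sin δ = sin ε · sin λ_s = sin 23.44° × sin 286.6° = -0.38121, so δ = -22.409°.
cos H₀ = −tan(+45.9°) tan(-22.409°) = 0.4255, H₀ = 1.1313 rad.
Bracket: H₀ sin φ sin δ + cos φ cos δ sin H₀ = 1.1313×0.71813×-0.38121 + 0.69591×0.92449×0.90495 = -0.309703 + 0.582210 = 0.272507.
Q̄ = (S₀/π) × [bracket] = (1361/π) × 0.272507 = 118.1 W/m².

Q̄ ≈ 118 W/m²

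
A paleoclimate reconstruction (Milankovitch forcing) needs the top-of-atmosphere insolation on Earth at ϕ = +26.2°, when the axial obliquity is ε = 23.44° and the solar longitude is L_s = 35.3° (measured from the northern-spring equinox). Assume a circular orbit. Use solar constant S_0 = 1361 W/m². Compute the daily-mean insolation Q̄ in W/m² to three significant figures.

Solar declination: sin δ = sin ε · sin L_s = sin 23.44° × sin 35.3° = 0.22987, so δ = +13.289°.
cos h₀ = −tan(+26.2°) tan(+13.289°) = -0.1162, h₀ = 1.6873 rad.
Bracket: h₀ sin ϕ sin δ + cos ϕ cos δ sin h₀ = 1.6873×0.44151×0.22987 + 0.89726×0.97322×0.99322 = 0.171244 + 0.867311 = 1.038555.
Q̄ = (S_0/π) × [bracket] = (1361/π) × 1.038555 = 449.9 W/m².

Q̄ ≈ 450 W/m²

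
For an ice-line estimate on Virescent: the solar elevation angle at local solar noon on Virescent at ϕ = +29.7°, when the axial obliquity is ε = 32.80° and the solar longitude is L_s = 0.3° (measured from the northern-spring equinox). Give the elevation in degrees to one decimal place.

Solar declination: sin δ = sin ε · sin L_s = sin 32.80° × sin 0.3° = 0.00284, so δ = +0.163°.
At local noon the hour angle is zero, so the zenith angle equals |ϕ − δ| = |+29.7° − (+0.163°)| = 29.537°.
Elevation = 90° − 29.537° = 60.5°.

60.5°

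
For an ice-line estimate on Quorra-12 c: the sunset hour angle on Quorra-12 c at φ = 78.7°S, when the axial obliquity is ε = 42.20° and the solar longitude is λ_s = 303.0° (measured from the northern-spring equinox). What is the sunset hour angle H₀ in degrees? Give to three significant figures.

Solar declination: sin δ = sin ε · sin λ_s = sin 42.20° × sin 303.0° = -0.56335, so δ = -34.288°.
Sunrise equation: cos H₀ = −tan φ · tan δ = -3.4123 ≤ −1, so the host star never sets (polar day) and H₀ = π.

H₀ = 180°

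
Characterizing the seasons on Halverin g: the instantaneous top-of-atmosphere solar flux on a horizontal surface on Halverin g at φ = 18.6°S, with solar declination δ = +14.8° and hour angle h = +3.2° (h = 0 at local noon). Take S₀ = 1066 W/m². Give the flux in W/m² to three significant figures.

cos θ_z = sin φ sin δ + cos φ cos δ cos h = -0.081477 + 0.914896 = 0.833419.
Flux = S₀ · cos θ_z = 1066 × 0.833419 = 888.4 W/m².

888 W/m²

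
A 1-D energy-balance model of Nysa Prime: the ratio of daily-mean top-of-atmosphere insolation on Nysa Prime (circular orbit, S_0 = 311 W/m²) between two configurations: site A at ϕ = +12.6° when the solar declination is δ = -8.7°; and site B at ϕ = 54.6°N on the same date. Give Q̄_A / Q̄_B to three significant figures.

Q̄_A / Q̄_B ≈ 2.33

— Configuration A (ϕ=+12.6°):
cos h₀ = −tan(+12.6°) tan(-8.700°) = 0.0342, h₀ = 1.5366 rad.
Bracket: h₀ sin ϕ sin δ + cos ϕ cos δ sin h₀ = 1.5366×0.21814×-0.15126 + 0.97592×0.98849×0.99941 = -0.050701 + 0.964118 = 0.913417.
Q̄ = (S_0/π) × [bracket] = (311/π) × 0.913417 = 90.423 W/m².
— Configuration B (ϕ=+54.6°):
cos h₀ = −tan(+54.6°) tan(-8.700°) = 0.2153, h₀ = 1.3538 rad.
Bracket: h₀ sin ϕ sin δ + cos ϕ cos δ sin h₀ = 1.3538×0.81513×-0.15126 + 0.57928×0.98849×0.97654 = -0.166919 + 0.559179 = 0.392260.
Q̄ = (S_0/π) × [bracket] = (311/π) × 0.392260 = 38.832 W/m².
Ratio Q̄_A / Q̄_B = 90.423 / 38.832 = 2.329.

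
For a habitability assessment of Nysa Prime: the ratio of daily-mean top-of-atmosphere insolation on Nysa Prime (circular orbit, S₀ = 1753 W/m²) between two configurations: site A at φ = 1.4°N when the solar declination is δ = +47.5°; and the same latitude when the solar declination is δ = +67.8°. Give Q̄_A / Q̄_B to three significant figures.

— Configuration A (φ=+1.4°):
cos H₀ = −tan(+1.4°) tan(+47.500°) = -0.0267, H₀ = 1.5975 rad.
Bracket: H₀ sin φ sin δ + cos φ cos δ sin H₀ = 1.5975×0.02443×0.73728 + 0.99970×0.67559×0.99964 = 0.028774 + 0.675144 = 0.703918.
Q̄ = (S₀/π) × [bracket] = (1753/π) × 0.703918 = 392.78 W/m².
— Configuration B (φ=+1.4°):
cos H₀ = −tan(+1.4°) tan(+67.800°) = -0.0599, H₀ = 1.6307 rad.
Bracket: H₀ sin φ sin δ + cos φ cos δ sin H₀ = 1.6307×0.02443×0.92587 + 0.99970×0.37784×0.99821 = 0.036885 + 0.377051 = 0.413936.
Q̄ = (S₀/π) × [bracket] = (1753/π) × 0.413936 = 230.98 W/m².
Ratio Q̄_A / Q̄_B = 392.78 / 230.98 = 1.700.

Q̄_A / Q̄_B ≈ 1.70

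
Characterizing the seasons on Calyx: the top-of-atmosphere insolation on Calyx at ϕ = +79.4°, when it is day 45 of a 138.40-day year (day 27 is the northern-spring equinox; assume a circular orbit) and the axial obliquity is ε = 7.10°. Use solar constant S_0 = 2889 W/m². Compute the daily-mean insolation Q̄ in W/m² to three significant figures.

Q̄ ≈ 317 W/m²

Solar longitude: L_s = 360° × (45 − 27)/138.40 = 46.821°.
sin δ = sin 7.10° × sin 46.821° = 0.09013, so δ = +5.171°.
cos h₀ = −tan(+79.4°) tan(+5.171°) = -0.4836, h₀ = 2.0755 rad.
Bracket: h₀ sin ϕ sin δ + cos ϕ cos δ sin h₀ = 2.0755×0.98294×0.09013 + 0.18395×0.99593×0.87530 = 0.183873 + 0.160356 = 0.344229.
Q̄ = (S_0/π) × [bracket] = (2889/π) × 0.344229 = 316.6 W/m².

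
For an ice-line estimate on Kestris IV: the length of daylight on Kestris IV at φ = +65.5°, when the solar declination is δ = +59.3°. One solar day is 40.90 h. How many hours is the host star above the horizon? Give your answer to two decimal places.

Sunrise equation: cos H₀ = −tan φ · tan δ = -3.6956 ≤ −1, so the host star never sets (polar day) and H₀ = π.
Daylight = 2H₀/(2π) × 40.90 h = (3.1416/π) × 40.90 = 40.90 h.

40.90 h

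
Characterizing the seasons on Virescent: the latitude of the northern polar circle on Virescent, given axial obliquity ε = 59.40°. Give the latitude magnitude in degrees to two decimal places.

The polar circle is the lowest latitude that experiences at least one full rotation of continuous daylight at the northern-summer solstice; it lies at |φ| = 90° − ε = 90° − 59.40° = 30.60°.

30.60°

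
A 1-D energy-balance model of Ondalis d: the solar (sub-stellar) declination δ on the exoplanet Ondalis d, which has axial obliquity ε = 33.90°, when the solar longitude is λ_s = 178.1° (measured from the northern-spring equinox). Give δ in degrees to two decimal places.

sin δ = sin ε · sin λ_s = sin 33.90° × sin 178.1° = 0.018492.
δ = arcsin(0.018492) = +1.06°.

δ = +1.06°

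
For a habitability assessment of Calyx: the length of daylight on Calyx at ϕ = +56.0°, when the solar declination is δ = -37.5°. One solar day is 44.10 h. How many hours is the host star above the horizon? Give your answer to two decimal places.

0.00 h

cos h₀ = −tan ϕ · tan δ = 1.1376 ≥ 1, so the host star never rises (polar night) and h₀ = 0.
Daylight = 2h₀/(2π) × 44.10 h = (0.0000/π) × 44.10 = 0.00 h.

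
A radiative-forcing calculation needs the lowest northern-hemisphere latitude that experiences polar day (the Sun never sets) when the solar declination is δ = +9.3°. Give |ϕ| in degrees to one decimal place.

|ϕ| = 80.7°

Polar day requires cos h₀ = −tan ϕ tan δ ≤ −1, i.e. tan ϕ tan δ ≥ 1.
The boundary is |tan ϕ| · |tan δ| = 1, so |ϕ| = 90° − |δ| = 90° − 9.3° = 80.7° in the northern hemisphere.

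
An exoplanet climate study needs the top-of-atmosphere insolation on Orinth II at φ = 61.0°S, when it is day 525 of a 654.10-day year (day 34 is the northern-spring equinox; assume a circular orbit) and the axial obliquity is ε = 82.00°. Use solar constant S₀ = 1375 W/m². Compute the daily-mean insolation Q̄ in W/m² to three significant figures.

Solar longitude: λ_s = 360° × (525 − 34)/654.10 = 270.234°.
sin δ = sin 82.00° × sin 270.234° = -0.99026, so δ = -81.997°.
cos H₀ = −tan(-61.0°) tan(-81.997°) = -12.8309 ≤ −1 ⇒ polar day, H₀ = π.
Bracket: H₀ sin φ sin δ + cos φ cos δ sin H₀ = 3.1416×-0.87462×-0.99026 + 0.48481×0.13923×0.00000 = 2.720944 + 0.000000 = 2.720944.
Q̄ = (S₀/π) × [bracket] = (1375/π) × 2.720944 = 1191 W/m².

Q̄ ≈ 1.19e+03 W/m²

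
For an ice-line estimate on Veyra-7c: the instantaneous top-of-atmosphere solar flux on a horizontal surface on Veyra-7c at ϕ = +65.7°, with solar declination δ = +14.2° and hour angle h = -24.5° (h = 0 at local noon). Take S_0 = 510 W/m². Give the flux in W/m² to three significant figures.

299 W/m²

cos θ_z = sin ϕ sin δ + cos ϕ cos δ cos h = 0.223574 + 0.363021 = 0.586595.
Flux = S_0 · cos θ_z = 510 × 0.586595 = 299.2 W/m².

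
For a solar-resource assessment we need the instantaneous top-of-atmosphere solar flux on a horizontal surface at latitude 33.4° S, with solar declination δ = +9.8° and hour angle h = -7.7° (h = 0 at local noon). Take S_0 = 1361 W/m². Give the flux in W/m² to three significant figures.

982 W/m²

cos θ_z = sin ϕ sin δ + cos ϕ cos δ cos h = -0.093697 + 0.815248 = 0.721551.
Flux = S_0 · cos θ_z = 1361 × 0.721551 = 982.0 W/m².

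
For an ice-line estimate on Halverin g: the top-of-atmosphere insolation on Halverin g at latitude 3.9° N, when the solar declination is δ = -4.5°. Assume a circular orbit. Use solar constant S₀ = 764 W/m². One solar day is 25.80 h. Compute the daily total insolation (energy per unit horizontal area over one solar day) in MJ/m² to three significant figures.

22.3 MJ/m²

cos H₀ = −tan(+3.9°) tan(-4.500°) = 0.0054, H₀ = 1.5654 rad.
Bracket: H₀ sin φ sin δ + cos φ cos δ sin H₀ = 1.5654×0.06802×-0.07846 + 0.99768×0.99692×0.99999 = -0.008354 + 0.994597 = 0.986243.
Q̄ = (S₀/π) × [bracket] = (764/π) × 0.986243 = 239.84 W/m².
Daily total = Q̄ × 25.80 h × 3600 s/h = 239.84 × 25.80 × 3600 / 10⁶ = 22.28 MJ/m².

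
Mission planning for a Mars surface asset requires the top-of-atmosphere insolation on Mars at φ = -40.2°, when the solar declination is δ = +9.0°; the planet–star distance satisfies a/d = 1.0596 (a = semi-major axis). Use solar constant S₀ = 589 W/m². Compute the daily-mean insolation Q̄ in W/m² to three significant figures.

Q̄ ≈ 127 W/m²

cos H₀ = −tan(-40.2°) tan(+9.000°) = 0.1338, H₀ = 1.4365 rad.
Bracket: H₀ sin φ sin δ + cos φ cos δ sin H₀ = 1.4365×-0.64546×0.15643 + 0.76380×0.98769×0.99100 = -0.145042 + 0.747608 = 0.602566.
Inverse-square distance factor (a/d)² = 1.0596² = 1.122752.
Q̄ = (S₀/π) × 1.122752 × [bracket] = (589/π) × 1.122752 × 0.602566 = 126.8 W/m².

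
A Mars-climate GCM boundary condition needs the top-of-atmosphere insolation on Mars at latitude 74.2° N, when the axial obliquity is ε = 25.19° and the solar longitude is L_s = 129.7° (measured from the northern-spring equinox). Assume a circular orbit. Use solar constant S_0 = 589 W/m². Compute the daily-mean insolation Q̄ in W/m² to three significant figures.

Solar declination: sin δ = sin ε · sin L_s = sin 25.19° × sin 129.7° = 0.32747, so δ = +19.115°.
cos h₀ = −tan(+74.2°) tan(+19.115°) = -1.2248 ≤ −1 ⇒ polar day, h₀ = π.
Bracket: h₀ sin ϕ sin δ + cos ϕ cos δ sin h₀ = 3.1416×0.96222×0.32747 + 0.27228×0.94486×0.00000 = 0.989912 + 0.000000 = 0.989912.
Q̄ = (S_0/π) × [bracket] = (589/π) × 0.989912 = 185.6 W/m².

Q̄ ≈ 186 W/m²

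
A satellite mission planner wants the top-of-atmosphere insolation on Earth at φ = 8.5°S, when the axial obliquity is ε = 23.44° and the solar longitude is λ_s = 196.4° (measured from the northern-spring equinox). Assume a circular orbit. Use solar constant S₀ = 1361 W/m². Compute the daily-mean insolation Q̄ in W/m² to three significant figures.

Q̄ ≈ 437 W/m²

Solar declination: sin δ = sin ε · sin λ_s = sin 23.44° × sin 196.4° = -0.11231, so δ = -6.449°.
cos H₀ = −tan(-8.5°) tan(-6.449°) = -0.0169, H₀ = 1.5877 rad.
Bracket: H₀ sin φ sin δ + cos φ cos δ sin H₀ = 1.5877×-0.14781×-0.11231 + 0.98902×0.99367×0.99986 = 0.026357 + 0.982622 = 1.008979.
Q̄ = (S₀/π) × [bracket] = (1361/π) × 1.008979 = 437.1 W/m².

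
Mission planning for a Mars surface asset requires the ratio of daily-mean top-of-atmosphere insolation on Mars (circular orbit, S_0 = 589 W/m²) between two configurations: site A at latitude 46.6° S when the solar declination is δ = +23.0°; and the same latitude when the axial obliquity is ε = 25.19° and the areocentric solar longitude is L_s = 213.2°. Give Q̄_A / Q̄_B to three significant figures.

Q̄_A / Q̄_B ≈ 0.263

— Configuration A (ϕ=-46.6°):
cos h₀ = −tan(-46.6°) tan(+23.000°) = 0.4489, h₀ = 1.1053 rad.
Bracket: h₀ sin ϕ sin δ + cos ϕ cos δ sin h₀ = 1.1053×-0.72657×0.39073 + 0.68709×0.92050×0.89360 = -0.313787 + 0.565172 = 0.251385.
Q̄ = (S_0/π) × [bracket] = (589/π) × 0.251385 = 47.131 W/m².
— Configuration B (ϕ=-46.6°):
sin δ = sin 25.19° × sin 213.2° = -0.23305, so δ = -13.477°.
cos h₀ = −tan(-46.6°) tan(-13.477°) = -0.2534, h₀ = 1.8270 rad.
Bracket: h₀ sin ϕ sin δ + cos ϕ cos δ sin h₀ = 1.8270×-0.72657×-0.23305 + 0.68709×0.97246×0.96735 = 0.309361 + 0.646352 = 0.955713.
Q̄ = (S_0/π) × [bracket] = (589/π) × 0.955713 = 179.18 W/m².
Ratio Q̄_A / Q̄_B = 47.131 / 179.18 = 0.2630.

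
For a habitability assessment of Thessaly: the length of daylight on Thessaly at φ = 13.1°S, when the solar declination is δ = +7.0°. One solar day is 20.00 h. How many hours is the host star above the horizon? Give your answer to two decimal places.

cos H₀ = −tan φ · tan δ = −tan(-13.1°) × tan(+7.000°) = 0.0286, so H₀ = 1.5422 rad = 88.36°.
Daylight = 2H₀/(2π) × 20.00 h = (1.5422/π) × 20.00 = 9.82 h.

9.82 h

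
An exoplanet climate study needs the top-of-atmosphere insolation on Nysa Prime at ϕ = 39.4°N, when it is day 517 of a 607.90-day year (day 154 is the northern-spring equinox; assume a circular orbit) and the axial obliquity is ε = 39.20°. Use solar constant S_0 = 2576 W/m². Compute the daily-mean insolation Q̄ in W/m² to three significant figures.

Solar longitude: L_s = 360° × (517 − 154)/607.90 = 214.970°.
sin δ = sin 39.20° × sin 214.970° = -0.36224, so δ = -21.238°.
cos h₀ = −tan(+39.4°) tan(-21.238°) = 0.3192, h₀ = 1.2459 rad.
Bracket: h₀ sin ϕ sin δ + cos ϕ cos δ sin h₀ = 1.2459×0.63473×-0.36224 + 0.77273×0.93208×0.94768 = -0.286463 + 0.682563 = 0.396100.
Q̄ = (S_0/π) × [bracket] = (2576/π) × 0.396100 = 324.8 W/m².

Q̄ ≈ 325 W/m²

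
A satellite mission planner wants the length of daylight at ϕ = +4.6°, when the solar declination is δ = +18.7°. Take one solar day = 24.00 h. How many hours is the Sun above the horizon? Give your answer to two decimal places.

12.21 h

cos h₀ = −tan ϕ · tan δ = −tan(+4.6°) × tan(+18.700°) = -0.0272, so h₀ = 1.5980 rad = 91.56°.
Daylight = 2h₀/(2π) × 24.00 h = (1.5980/π) × 24.00 = 12.21 h.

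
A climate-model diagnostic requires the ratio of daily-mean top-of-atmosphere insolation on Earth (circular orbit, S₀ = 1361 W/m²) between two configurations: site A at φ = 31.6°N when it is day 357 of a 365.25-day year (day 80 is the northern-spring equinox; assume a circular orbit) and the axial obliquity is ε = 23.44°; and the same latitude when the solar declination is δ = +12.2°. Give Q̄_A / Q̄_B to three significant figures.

— Configuration A (φ=+31.6°):
Solar longitude: λ_s = 360° × (357 − 80)/365.25 = 273.018°.
sin δ = sin 23.44° × sin 273.018° = -0.39724, so δ = -23.406°.
cos H₀ = −tan(+31.6°) tan(-23.406°) = 0.2663, H₀ = 1.3013 rad.
Bracket: H₀ sin φ sin δ + cos φ cos δ sin H₀ = 1.3013×0.52399×-0.39724 + 0.85173×0.91772×0.96389 = -0.270865 + 0.753424 = 0.482559.
Q̄ = (S₀/π) × [bracket] = (1361/π) × 0.482559 = 209.05 W/m².
— Configuration B (φ=+31.6°):
cos H₀ = −tan(+31.6°) tan(+12.200°) = -0.1330, H₀ = 1.7042 rad.
Bracket: H₀ sin φ sin δ + cos φ cos δ sin H₀ = 1.7042×0.52399×0.21132 + 0.85173×0.97742×0.99111 = 0.188705 + 0.825097 = 1.013802.
Q̄ = (S₀/π) × [bracket] = (1361/π) × 1.013802 = 439.20 W/m².
Ratio Q̄_A / Q̄_B = 209.05 / 439.20 = 0.4760.

Q̄_A / Q̄_B ≈ 0.476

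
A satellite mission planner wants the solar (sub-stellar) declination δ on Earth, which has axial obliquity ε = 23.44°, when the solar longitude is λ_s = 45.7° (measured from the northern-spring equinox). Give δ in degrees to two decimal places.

sin δ = sin ε · sin λ_s = sin 23.44° × sin 45.7° = 0.284694.
δ = arcsin(0.284694) = +16.54°.

δ = +16.54°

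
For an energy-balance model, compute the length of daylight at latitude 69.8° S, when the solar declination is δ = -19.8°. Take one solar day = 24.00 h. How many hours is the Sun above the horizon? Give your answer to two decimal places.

cos H₀ = −tan φ · tan δ = −tan(-69.8°) × tan(-19.800°) = -0.9785, so H₀ = 2.9339 rad = 168.10°.
Daylight = 2H₀/(2π) × 24.00 h = (2.9339/π) × 24.00 = 22.41 h.

22.41 h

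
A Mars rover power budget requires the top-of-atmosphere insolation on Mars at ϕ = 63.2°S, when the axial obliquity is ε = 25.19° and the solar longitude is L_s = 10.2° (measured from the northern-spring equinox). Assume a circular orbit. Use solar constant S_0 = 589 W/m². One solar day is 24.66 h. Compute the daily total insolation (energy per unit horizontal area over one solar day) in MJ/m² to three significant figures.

Solar declination: sin δ = sin ε · sin L_s = sin 25.19° × sin 10.2° = 0.07537, so δ = +4.323°.
cos h₀ = −tan(-63.2°) tan(+4.323°) = 0.1496, h₀ = 1.4206 rad.
Bracket: h₀ sin ϕ sin δ + cos ϕ cos δ sin h₀ = 1.4206×-0.89259×0.07537 + 0.45088×0.99716×0.98874 = -0.095570 + 0.444537 = 0.348967.
Q̄ = (S_0/π) × [bracket] = (589/π) × 0.348967 = 65.426 W/m².
Daily total = Q̄ × 24.66 h × 3600 s/h = 65.426 × 24.66 × 3600 / 10⁶ = 5.808 MJ/m².

5.81 MJ/m²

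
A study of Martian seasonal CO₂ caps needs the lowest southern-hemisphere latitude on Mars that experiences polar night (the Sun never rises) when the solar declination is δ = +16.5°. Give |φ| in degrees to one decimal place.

|φ| = 73.5°

Polar night requires cos H₀ = −tan φ tan δ ≥ 1, i.e. tan φ tan δ ≤ −1.
The boundary is |tan φ| · |tan δ| = 1, so |φ| = 90° − |δ| = 90° − 16.5° = 73.5° in the southern hemisphere.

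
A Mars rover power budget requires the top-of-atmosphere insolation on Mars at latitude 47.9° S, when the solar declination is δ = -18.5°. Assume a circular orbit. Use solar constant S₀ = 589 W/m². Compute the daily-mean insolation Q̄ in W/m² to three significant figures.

Q̄ ≈ 197 W/m²

cos H₀ = −tan(-47.9°) tan(-18.500°) = -0.3703, H₀ = 1.9501 rad.
Bracket: H₀ sin φ sin δ + cos φ cos δ sin H₀ = 1.9501×-0.74198×-0.31730 + 0.67043×0.94832×0.92891 = 0.459113 + 0.590584 = 1.049697.
Q̄ = (S₀/π) × [bracket] = (589/π) × 1.049697 = 196.8 W/m².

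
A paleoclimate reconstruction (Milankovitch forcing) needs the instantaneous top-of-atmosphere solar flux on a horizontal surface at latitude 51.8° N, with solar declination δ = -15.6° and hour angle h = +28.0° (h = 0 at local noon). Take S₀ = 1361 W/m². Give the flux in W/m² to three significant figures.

cos θ_z = sin φ sin δ + cos φ cos δ cos h = -0.211332 + 0.525908 = 0.314576.
Flux = S₀ · cos θ_z = 1361 × 0.314576 = 428.1 W/m².

428 W/m²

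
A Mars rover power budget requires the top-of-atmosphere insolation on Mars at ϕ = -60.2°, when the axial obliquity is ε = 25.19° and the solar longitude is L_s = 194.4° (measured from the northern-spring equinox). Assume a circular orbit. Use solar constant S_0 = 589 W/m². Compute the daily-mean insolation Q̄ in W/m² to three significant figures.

Solar declination: sin δ = sin ε · sin L_s = sin 25.19° × sin 194.4° = -0.10585, so δ = -6.076°.
cos h₀ = −tan(-60.2°) tan(-6.076°) = -0.1859, h₀ = 1.7577 rad.
Bracket: h₀ sin ϕ sin δ + cos ϕ cos δ sin h₀ = 1.7577×-0.86777×-0.10585 + 0.49697×0.99438×0.98258 = 0.161451 + 0.485568 = 0.647019.
Q̄ = (S_0/π) × [bracket] = (589/π) × 0.647019 = 121.3 W/m².

Q̄ ≈ 121 W/m²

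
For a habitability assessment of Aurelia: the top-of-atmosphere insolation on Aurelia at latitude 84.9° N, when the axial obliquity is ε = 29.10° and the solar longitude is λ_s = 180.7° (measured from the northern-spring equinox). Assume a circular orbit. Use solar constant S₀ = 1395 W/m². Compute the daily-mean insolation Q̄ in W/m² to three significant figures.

Q̄ ≈ 35.4 W/m²

Solar declination: sin δ = sin ε · sin λ_s = sin 29.10° × sin 180.7° = -0.00594, so δ = -0.340°.
cos H₀ = −tan(+84.9°) tan(-0.340°) = 0.0666, H₀ = 1.5042 rad.
Bracket: H₀ sin φ sin δ + cos φ cos δ sin H₀ = 1.5042×0.99604×-0.00594 + 0.08889×0.99998×0.99778 = -0.008900 + 0.088691 = 0.079791.
Q̄ = (S₀/π) × [bracket] = (1395/π) × 0.079791 = 35.43 W/m².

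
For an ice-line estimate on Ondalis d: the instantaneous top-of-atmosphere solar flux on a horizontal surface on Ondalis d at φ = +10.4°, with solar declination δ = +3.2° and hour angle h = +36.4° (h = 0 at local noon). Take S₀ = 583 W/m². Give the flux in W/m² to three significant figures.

cos θ_z = sin φ sin δ + cos φ cos δ cos h = 0.010077 + 0.790436 = 0.800513.
Flux = S₀ · cos θ_z = 583 × 0.800513 = 466.7 W/m².

467 W/m²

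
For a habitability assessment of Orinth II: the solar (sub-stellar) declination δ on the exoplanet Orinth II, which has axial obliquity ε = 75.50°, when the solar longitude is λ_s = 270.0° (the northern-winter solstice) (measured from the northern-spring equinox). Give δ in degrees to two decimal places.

δ = -75.50°

sin δ = sin ε · sin λ_s = sin 75.50° × sin 270.0° = -0.968148.
δ = arcsin(-0.968148) = -75.50°.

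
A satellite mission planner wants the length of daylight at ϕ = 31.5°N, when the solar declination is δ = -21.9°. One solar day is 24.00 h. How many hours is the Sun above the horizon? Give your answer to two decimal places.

cos h₀ = −tan ϕ · tan δ = −tan(+31.5°) × tan(-21.900°) = 0.2463, so h₀ = 1.3219 rad = 75.74°.
Daylight = 2h₀/(2π) × 24.00 h = (1.3219/π) × 24.00 = 10.10 h.

10.10 h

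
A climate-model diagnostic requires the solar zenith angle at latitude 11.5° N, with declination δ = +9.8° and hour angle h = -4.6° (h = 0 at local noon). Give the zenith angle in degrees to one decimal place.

cos θ_z = sin ϕ sin δ + cos ϕ cos δ cos h = 0.033934 + 0.962515 = 0.996449.
θ_z = arccos(0.996449) = 4.8°.

θ_z = 4.8°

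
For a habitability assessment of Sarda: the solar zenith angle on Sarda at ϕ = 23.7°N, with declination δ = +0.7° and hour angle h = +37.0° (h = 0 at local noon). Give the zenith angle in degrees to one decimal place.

θ_z = 42.6°

cos θ_z = sin ϕ sin δ + cos ϕ cos δ cos h = 0.004911 + 0.731226 = 0.736137.
θ_z = arccos(0.736137) = 42.6°.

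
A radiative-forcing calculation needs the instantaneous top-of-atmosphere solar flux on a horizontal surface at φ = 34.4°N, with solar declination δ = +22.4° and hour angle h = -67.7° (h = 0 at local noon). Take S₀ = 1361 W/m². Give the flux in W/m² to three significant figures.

cos θ_z = sin φ sin δ + cos φ cos δ cos h = 0.215292 + 0.289470 = 0.504762.
Flux = S₀ · cos θ_z = 1361 × 0.504762 = 687.0 W/m².

687 W/m²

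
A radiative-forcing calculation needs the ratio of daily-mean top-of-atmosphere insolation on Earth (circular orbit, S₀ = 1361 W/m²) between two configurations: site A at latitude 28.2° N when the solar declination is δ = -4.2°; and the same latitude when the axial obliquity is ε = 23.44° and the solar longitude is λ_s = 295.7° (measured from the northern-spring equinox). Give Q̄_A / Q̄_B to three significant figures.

Q̄_A / Q̄_B ≈ 1.44

— Configuration A (φ=+28.2°):
cos H₀ = −tan(+28.2°) tan(-4.200°) = 0.0394, H₀ = 1.5314 rad.
Bracket: H₀ sin φ sin δ + cos φ cos δ sin H₀ = 1.5314×0.47255×-0.07324 + 0.88130×0.99731×0.99922 = -0.053001 + 0.878244 = 0.825243.
Q̄ = (S₀/π) × [bracket] = (1361/π) × 0.825243 = 357.51 W/m².
— Configuration B (φ=+28.2°):
Solar declination: sin δ = sin ε · sin λ_s = sin 23.44° × sin 295.7° = -0.35844, so δ = -21.004°.
cos H₀ = −tan(+28.2°) tan(-21.004°) = 0.2059, H₀ = 1.3634 rad.
Bracket: H₀ sin φ sin δ + cos φ cos δ sin H₀ = 1.3634×0.47255×-0.35844 + 0.88130×0.93355×0.97858 = -0.230934 + 0.805115 = 0.574181.
Q̄ = (S₀/π) × [bracket] = (1361/π) × 0.574181 = 248.75 W/m².
Ratio Q̄_A / Q̄_B = 357.51 / 248.75 = 1.437.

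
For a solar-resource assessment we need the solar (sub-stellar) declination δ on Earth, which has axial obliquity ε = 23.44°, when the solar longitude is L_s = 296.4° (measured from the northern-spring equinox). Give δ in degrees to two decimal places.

sin δ = sin ε · sin L_s = sin 23.44° × sin 296.4° = -0.356304.
δ = arcsin(-0.356304) = -20.87°.

δ = -20.87°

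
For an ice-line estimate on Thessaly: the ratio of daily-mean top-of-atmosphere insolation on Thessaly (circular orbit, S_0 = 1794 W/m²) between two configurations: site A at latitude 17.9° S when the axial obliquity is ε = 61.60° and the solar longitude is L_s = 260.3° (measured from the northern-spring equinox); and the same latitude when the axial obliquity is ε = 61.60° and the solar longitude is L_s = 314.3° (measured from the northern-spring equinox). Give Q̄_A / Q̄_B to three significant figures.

Q̄_A / Q̄_B ≈ 0.907

— Configuration A (ϕ=-17.9°):
Solar declination: sin δ = sin ε · sin L_s = sin 61.60° × sin 260.3° = -0.86707, so δ = -60.120°.
cos h₀ = −tan(-17.9°) tan(-60.120°) = -0.5622, h₀ = 2.1678 rad.
Bracket: h₀ sin ϕ sin δ + cos ϕ cos δ sin h₀ = 2.1678×-0.30736×-0.86707 + 0.95159×0.49818×0.82703 = 0.577724 + 0.392064 = 0.969788.
Q̄ = (S_0/π) × [bracket] = (1794/π) × 0.969788 = 553.80 W/m².
— Configuration B (ϕ=-17.9°):
Solar declination: sin δ = sin ε · sin L_s = sin 61.60° × sin 314.3° = -0.62956, so δ = -39.018°.
cos h₀ = −tan(-17.9°) tan(-39.018°) = -0.2617, h₀ = 1.8356 rad.
Bracket: h₀ sin ϕ sin δ + cos ϕ cos δ sin h₀ = 1.8356×-0.30736×-0.62956 + 0.95159×0.77695×0.96514 = 0.355191 + 0.713565 = 1.068756.
Q̄ = (S_0/π) × [bracket] = (1794/π) × 1.068756 = 610.31 W/m².
Ratio Q̄_A / Q̄_B = 553.80 / 610.31 = 0.9074.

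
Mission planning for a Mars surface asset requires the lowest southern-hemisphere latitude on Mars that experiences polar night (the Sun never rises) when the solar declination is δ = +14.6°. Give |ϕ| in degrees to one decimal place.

Polar night requires cos h₀ = −tan ϕ tan δ ≥ 1, i.e. tan ϕ tan δ ≤ −1.
The boundary is |tan ϕ| · |tan δ| = 1, so |ϕ| = 90° − |δ| = 90° − 14.6° = 75.4° in the southern hemisphere.

|ϕ| = 75.4°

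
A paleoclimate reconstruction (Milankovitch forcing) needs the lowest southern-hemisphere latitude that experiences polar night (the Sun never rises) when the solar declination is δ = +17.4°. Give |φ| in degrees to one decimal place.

Polar night requires cos H₀ = −tan φ tan δ ≥ 1, i.e. tan φ tan δ ≤ −1.
The boundary is |tan φ| · |tan δ| = 1, so |φ| = 90° − |δ| = 90° − 17.4° = 72.6° in the southern hemisphere.

|φ| = 72.6°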